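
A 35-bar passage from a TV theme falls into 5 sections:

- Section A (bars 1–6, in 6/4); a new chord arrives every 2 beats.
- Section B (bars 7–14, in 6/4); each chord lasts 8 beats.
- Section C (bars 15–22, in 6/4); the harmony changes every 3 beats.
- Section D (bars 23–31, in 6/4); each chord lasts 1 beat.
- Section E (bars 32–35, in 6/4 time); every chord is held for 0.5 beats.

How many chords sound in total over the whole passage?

142 chords

A: 6 bars × 6 beats = 36 beats; 2 beats/chord → 18 chords.
B: 8 bars × 6 beats = 48 beats; 8 beats/chord → 6 chords.
C: 8 bars × 6 beats = 48 beats; 3 beats/chord → 16 chords.
D: 9 bars × 6 beats = 54 beats; 1 beat/chord → 54 chords.
E: 4 bars × 6 beats = 24 beats; 0.5 beats/chord → 48 chords.
Total: 18 + 6 + 16 + 54 + 48 = 142.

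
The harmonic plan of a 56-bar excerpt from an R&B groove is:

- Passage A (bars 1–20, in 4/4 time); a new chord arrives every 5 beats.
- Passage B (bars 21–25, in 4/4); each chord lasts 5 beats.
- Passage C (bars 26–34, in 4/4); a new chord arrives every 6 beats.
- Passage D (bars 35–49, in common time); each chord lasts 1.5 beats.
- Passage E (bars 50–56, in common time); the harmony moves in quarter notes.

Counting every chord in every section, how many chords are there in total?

94 chords

A: 20 bars × 4 beats = 80 beats; 5 beats/chord → 16 chords.
B: 5 bars × 4 beats = 20 beats; 5 beats/chord → 4 chords.
C: 9 bars × 4 beats = 36 beats; 6 beats/chord → 6 chords.
D: 15 bars × 4 beats = 60 beats; 1.5 beats/chord → 40 chords.
E: 7 bars × 4 beats = 28 beats; 1 beat/chord → 28 chords.
Total: 16 + 4 + 6 + 40 + 28 = 94.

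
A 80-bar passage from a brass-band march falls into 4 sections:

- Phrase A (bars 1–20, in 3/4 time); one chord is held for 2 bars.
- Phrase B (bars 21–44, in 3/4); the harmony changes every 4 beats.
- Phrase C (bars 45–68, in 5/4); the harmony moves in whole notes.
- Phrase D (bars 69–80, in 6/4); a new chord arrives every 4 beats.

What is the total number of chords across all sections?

76 chords

A: 20 bars × 3 beats = 60 beats; 6 beats/chord → 10 chords.
B: 24 bars × 3 beats = 72 beats; 4 beats/chord → 18 chords.
C: 24 bars × 5 beats = 120 beats; 4 beats/chord → 30 chords.
D: 12 bars × 6 beats = 72 beats; 4 beats/chord → 18 chords.
Total: 10 + 18 + 30 + 18 = 76.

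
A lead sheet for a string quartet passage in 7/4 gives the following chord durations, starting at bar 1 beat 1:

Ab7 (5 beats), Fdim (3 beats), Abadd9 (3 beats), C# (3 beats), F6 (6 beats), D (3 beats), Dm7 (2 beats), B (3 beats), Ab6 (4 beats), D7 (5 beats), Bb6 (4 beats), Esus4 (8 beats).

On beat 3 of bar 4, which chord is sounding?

Dm7

Beat 3 of bar 4 is beat (4−1)×7 + 3 = 24 overall.
Running totals: Ab7 ends at 5, Fdim ends at 8, Abadd9 ends at 11, C# ends at 14, F6 ends at 20, D ends at 23, Dm7 ends at 25.
Beat 24 falls within Dm7.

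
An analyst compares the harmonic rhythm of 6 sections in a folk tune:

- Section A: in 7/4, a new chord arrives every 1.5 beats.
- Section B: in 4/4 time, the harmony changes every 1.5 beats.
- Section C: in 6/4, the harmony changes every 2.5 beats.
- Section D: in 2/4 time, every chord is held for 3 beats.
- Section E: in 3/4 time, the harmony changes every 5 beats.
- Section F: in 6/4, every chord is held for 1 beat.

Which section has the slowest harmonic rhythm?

Section E

A: 7 beats/bar ÷ 1.5 beats/chord = 14/3 chords/bar.
B: 4 beats/bar ÷ 1.5 beats/chord = 8/3 chords/bar.
C: 6 beats/bar ÷ 2.5 beats/chord = 2.4 chords/bar.
D: 2 beats/bar ÷ 3 beats/chord = 2/3 chords/bar.
E: 3 beats/bar ÷ 5 beats/chord = 0.6 chords/bar.
F: 6 beats/bar ÷ 1 beat/chord = 6 chords/bar.
Slowest is E at 0.6 chords/bar.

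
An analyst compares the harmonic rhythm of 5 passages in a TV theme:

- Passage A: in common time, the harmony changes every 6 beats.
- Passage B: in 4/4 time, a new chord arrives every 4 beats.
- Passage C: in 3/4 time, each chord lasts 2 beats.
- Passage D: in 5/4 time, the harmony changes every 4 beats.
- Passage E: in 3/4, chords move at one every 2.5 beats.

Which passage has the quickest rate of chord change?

A: 4 beats/bar ÷ 6 beats/chord = 2/3 chords/bar.
B: 4 beats/bar ÷ 4 beats/chord = 1 chord/bar.
C: 3 beats/bar ÷ 2 beats/chord = 1.5 chords/bar.
D: 5 beats/bar ÷ 4 beats/chord = 1.25 chords/bar.
E: 3 beats/bar ÷ 2.5 beats/chord = 1.2 chords/bar.
Fastest is C at 1.5 chords/bar.

Passage C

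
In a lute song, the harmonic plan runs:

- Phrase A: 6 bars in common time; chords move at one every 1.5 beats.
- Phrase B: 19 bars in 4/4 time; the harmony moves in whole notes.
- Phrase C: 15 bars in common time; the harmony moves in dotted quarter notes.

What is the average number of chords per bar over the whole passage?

A: 6 bars of 4 beats is 24 beats; at 1.5 beats each that's 16 chords.
B: 19 bars of 4 beats is 76 beats; at 4 beats each that's 19 chords.
C: 15 bars of 4 beats is 60 beats; at 1.5 beats each that's 40 chords.
Overall: 75 chords over 40 bars → 75/40 = 1.875 chords per bar.

1.875 chords per bar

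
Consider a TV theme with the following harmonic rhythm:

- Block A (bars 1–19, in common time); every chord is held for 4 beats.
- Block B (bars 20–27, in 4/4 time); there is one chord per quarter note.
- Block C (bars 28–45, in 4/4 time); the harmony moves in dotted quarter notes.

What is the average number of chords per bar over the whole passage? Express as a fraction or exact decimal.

2.2 chords per bar

A: 19 bars of 4 beats is 76 beats; at 4 beats each that's 19 chords.
B: 8 bars of 4 beats is 32 beats; at 1 beat each that's 32 chords.
C: 18 bars of 4 beats is 72 beats; at 1.5 beats each that's 48 chords.
Overall: 99 chords over 45 bars → 99/45 = 2.2 chords per bar.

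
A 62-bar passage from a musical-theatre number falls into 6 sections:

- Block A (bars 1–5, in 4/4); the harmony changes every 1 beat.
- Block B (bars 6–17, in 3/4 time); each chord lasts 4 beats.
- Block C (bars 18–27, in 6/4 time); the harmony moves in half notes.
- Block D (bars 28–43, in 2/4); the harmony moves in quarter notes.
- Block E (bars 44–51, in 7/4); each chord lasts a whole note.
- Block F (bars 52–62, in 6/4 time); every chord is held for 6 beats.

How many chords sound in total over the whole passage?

116 chords

A has 20 beats and chords last 1 each, so 20 chords.
B has 36 beats and chords last 4 each, so 9 chords.
C has 60 beats and chords last 2 each, so 30 chords.
D has 32 beats and chords last 1 each, so 32 chords.
E has 56 beats and chords last 4 each, so 14 chords.
F has 66 beats and chords last 6 each, so 11 chords.
Total: 20 + 9 + 30 + 32 + 14 + 11 = 116.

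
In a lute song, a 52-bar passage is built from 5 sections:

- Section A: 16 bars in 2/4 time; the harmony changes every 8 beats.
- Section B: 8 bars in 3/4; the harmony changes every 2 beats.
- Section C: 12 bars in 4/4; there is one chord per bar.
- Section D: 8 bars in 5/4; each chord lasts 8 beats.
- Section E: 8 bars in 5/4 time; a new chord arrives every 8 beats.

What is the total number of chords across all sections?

38 chords

A: 16 bars × 2 beats = 32 beats; 8 beats/chord → 4 chords.
B: 8 bars × 3 beats = 24 beats; 2 beats/chord → 12 chords.
C: 12 bars × 4 beats = 48 beats; 4 beats/chord → 12 chords.
D: 8 bars × 5 beats = 40 beats; 8 beats/chord → 5 chords.
E: 8 bars × 5 beats = 40 beats; 8 beats/chord → 5 chords.
Total: 4 + 12 + 12 + 5 + 5 = 38.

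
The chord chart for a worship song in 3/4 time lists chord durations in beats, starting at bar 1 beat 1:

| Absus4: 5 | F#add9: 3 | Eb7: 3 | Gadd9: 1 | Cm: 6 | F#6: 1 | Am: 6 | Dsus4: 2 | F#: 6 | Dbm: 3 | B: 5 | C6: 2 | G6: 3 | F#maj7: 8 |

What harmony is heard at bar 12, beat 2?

Beat 2 of bar 12 is beat (12−1)×3 + 2 = 35 overall.
Running totals: Absus4 ends at 5, F#add9 ends at 8, Eb7 ends at 11, Gadd9 ends at 12, Cm ends at 18, F#6 ends at 19, Am ends at 25, Dsus4 ends at 27, F# ends at 33, Dbm ends at 36.
Beat 35 falls within Dbm.

Dbm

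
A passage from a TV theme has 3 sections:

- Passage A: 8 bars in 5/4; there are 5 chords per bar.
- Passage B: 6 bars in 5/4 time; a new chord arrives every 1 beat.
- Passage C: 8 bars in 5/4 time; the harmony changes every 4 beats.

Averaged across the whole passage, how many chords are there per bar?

A: 8 bars of 5 beats is 40 beats; at 1 beat each that's 40 chords.
B: 6 bars of 5 beats is 30 beats; at 1 beat each that's 30 chords.
C: 8 bars of 5 beats is 40 beats; at 4 beats each that's 10 chords.
Overall: 80 chords over 22 bars → 80/22 = 40/11 chords per bar.

40/11 chords per bar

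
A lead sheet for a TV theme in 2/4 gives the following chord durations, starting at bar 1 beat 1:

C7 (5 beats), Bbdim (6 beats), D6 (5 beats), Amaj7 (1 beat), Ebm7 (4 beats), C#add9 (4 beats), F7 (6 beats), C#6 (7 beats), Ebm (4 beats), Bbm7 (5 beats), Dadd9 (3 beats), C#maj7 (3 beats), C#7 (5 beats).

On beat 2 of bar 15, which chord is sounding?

Beat 2 of bar 15 is beat (15−1)×2 + 2 = 30 overall.
Running totals: C7 ends at 5, Bbdim ends at 11, D6 ends at 16, Amaj7 ends at 17, Ebm7 ends at 21, C#add9 ends at 25, F7 ends at 31.
Beat 30 falls within F7.

F7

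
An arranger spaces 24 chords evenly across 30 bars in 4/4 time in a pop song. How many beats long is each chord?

30 bars × 4 beats/bar = 120 beats total.
120 beats ÷ 24 chords = 5 beats per chord.

5 beats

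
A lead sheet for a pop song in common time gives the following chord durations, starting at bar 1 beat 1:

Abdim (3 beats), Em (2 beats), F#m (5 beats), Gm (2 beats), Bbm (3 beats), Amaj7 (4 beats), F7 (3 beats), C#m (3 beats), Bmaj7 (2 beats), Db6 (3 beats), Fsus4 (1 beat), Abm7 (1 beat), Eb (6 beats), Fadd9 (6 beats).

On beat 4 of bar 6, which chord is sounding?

C#m

Beat 4 of bar 6 is beat (6−1)×4 + 4 = 24 overall.
Running totals: Abdim ends at 3, Em ends at 5, F#m ends at 10, Gm ends at 12, Bbm ends at 15, Amaj7 ends at 19, F7 ends at 22, C#m ends at 25.
Beat 24 falls within C#m.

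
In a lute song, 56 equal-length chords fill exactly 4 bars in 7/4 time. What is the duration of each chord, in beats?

0.5 beats

4 bars × 7 beats/bar = 28 beats total.
28 beats ÷ 56 chords = 0.5 beats per chord.
(That is an eighth note.)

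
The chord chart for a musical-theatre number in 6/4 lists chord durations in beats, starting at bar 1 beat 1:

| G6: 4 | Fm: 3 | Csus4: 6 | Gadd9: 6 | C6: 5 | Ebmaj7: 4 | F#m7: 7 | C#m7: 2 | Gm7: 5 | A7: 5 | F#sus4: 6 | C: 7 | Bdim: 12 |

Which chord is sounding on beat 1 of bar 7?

C#m7

Beat 1 of bar 7 is beat (7−1)×6 + 1 = 37 overall.
Running totals: G6 ends at 4, Fm ends at 7, Csus4 ends at 13, Gadd9 ends at 19, C6 ends at 24, Ebmaj7 ends at 28, F#m7 ends at 35, C#m7 ends at 37.
Beat 37 falls within C#m7.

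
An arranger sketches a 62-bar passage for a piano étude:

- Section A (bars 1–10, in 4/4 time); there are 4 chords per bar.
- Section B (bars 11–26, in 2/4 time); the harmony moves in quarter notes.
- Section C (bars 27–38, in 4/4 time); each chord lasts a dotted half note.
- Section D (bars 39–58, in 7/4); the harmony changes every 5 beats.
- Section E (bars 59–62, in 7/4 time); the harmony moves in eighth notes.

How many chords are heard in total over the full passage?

172 chords

A has 40 beats and chords last 1 each, so 40 chords.
B has 32 beats and chords last 1 each, so 32 chords.
C has 48 beats and chords last 3 each, so 16 chords.
D has 140 beats and chords last 5 each, so 28 chords.
E has 28 beats and chords last 0.5 each, so 56 chords.
Total: 40 + 32 + 16 + 28 + 56 = 172.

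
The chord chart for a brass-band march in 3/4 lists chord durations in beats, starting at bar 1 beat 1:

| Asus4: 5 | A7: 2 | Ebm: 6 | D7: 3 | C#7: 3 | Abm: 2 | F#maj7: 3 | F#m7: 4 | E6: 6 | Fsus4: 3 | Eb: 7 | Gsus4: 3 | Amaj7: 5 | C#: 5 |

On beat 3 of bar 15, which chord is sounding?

Gsus4

Beat 3 of bar 15 is beat (15−1)×3 + 3 = 45 overall.
Running totals: Asus4 ends at 5, A7 ends at 7, Ebm ends at 13, D7 ends at 16, C#7 ends at 19, Abm ends at 21, F#maj7 ends at 24, F#m7 ends at 28, E6 ends at 34, Fsus4 ends at 37, Eb ends at 44, Gsus4 ends at 47.
Beat 45 falls within Gsus4.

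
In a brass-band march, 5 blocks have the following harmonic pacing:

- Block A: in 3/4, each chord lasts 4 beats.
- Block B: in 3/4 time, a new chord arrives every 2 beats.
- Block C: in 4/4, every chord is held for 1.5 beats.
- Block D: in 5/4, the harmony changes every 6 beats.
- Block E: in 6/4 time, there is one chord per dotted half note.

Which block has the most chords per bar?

Block C

A: 3/4 = 0.75 chords/bar.
B: 3/2 = 1.5 chords/bar.
C: 4/1.5 = 8/3 chords/bar.
D: 5/6 = 5/6 chords/bar.
E: 6/3 = 2 chords/bar.
Fastest is C at 8/3 chords/bar.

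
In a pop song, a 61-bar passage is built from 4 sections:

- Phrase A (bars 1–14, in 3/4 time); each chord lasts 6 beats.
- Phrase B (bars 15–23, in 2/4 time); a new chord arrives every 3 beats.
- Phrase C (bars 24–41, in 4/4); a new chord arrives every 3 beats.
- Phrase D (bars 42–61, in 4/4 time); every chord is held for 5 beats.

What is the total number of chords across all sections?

A: 14 bars × 3 beats = 42 beats; 6 beats/chord → 7 chords.
B: 9 bars × 2 beats = 18 beats; 3 beats/chord → 6 chords.
C: 18 bars × 4 beats = 72 beats; 3 beats/chord → 24 chords.
D: 20 bars × 4 beats = 80 beats; 5 beats/chord → 16 chords.
Total: 7 + 6 + 24 + 16 = 53.

53 chords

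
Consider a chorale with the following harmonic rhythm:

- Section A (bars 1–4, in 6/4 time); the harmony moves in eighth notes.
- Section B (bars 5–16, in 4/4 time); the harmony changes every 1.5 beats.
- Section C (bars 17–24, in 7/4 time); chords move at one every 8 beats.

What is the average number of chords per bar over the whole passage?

A: 4 × 6 = 24 beats ÷ 0.5 = 48 chords.
B: 12 × 4 = 48 beats ÷ 1.5 = 32 chords.
C: 8 × 7 = 56 beats ÷ 8 = 7 chords.
Overall: 87 chords over 24 bars → 87/24 = 3.625 chords per bar.

3.625 chords per bar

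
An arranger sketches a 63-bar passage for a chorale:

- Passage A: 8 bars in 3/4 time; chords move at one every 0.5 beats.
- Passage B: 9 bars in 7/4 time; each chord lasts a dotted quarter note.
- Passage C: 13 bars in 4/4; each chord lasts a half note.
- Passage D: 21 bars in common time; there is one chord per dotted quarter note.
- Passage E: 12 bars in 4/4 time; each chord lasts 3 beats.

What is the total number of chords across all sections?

188 chords

A: 8 bars × 3 beats = 24 beats; 0.5 beats/chord → 48 chords.
B: 9 bars × 7 beats = 63 beats; 1.5 beats/chord → 42 chords.
C: 13 bars × 4 beats = 52 beats; 2 beats/chord → 26 chords.
D: 21 bars × 4 beats = 84 beats; 1.5 beats/chord → 56 chords.
E: 12 bars × 4 beats = 48 beats; 3 beats/chord → 16 chords.
Total: 48 + 42 + 26 + 56 + 16 = 188.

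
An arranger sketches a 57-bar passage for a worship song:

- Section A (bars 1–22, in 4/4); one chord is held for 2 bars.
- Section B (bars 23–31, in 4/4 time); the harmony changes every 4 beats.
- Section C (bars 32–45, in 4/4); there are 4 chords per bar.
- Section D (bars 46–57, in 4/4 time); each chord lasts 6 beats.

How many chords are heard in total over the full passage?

A: 22 bars × 4 beats = 88 beats; 8 beats/chord → 11 chords.
B: 9 bars × 4 beats = 36 beats; 4 beats/chord → 9 chords.
C: 14 bars × 4 beats = 56 beats; 1 beat/chord → 56 chords.
D: 12 bars × 4 beats = 48 beats; 6 beats/chord → 8 chords.
Total: 11 + 9 + 56 + 8 = 84.

84 chords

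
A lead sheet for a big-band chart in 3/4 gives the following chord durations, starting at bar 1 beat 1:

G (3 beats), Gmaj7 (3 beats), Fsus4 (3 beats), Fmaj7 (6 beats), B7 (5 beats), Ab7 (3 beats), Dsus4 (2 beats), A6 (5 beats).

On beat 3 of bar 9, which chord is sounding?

Beat 3 of bar 9 is beat (9−1)×3 + 3 = 27 overall.
Running totals: G ends at 3, Gmaj7 ends at 6, Fsus4 ends at 9, Fmaj7 ends at 15, B7 ends at 20, Ab7 ends at 23, Dsus4 ends at 25, A6 ends at 30.
Beat 27 falls within A6.

A6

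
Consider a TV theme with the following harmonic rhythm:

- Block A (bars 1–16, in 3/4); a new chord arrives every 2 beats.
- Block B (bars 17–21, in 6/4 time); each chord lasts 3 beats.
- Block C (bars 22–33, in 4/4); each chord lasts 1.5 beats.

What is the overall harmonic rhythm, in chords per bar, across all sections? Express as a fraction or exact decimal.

A: 16 × 3 = 48 beats ÷ 2 = 24 chords.
B: 5 × 6 = 30 beats ÷ 3 = 10 chords.
C: 12 × 4 = 48 beats ÷ 1.5 = 32 chords.
Overall: 66 chords over 33 bars → 66/33 = 2 chords per bar.

2 chords per bar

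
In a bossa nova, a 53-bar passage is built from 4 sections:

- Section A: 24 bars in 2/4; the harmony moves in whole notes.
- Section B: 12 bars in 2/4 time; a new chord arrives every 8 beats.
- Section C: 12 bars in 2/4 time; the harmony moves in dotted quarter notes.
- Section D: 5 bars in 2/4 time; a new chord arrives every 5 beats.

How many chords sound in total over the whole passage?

33 chords

A: 24 bars × 2 beats = 48 beats; 4 beats/chord → 12 chords.
B: 12 bars × 2 beats = 24 beats; 8 beats/chord → 3 chords.
C: 12 bars × 2 beats = 24 beats; 1.5 beats/chord → 16 chords.
D: 5 bars × 2 beats = 10 beats; 5 beats/chord → 2 chords.
Total: 12 + 3 + 16 + 2 = 33.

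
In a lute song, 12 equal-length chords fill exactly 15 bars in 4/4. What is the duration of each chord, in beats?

15 bars × 4 beats/bar = 60 beats total.
60 beats ÷ 12 chords = 5 beats per chord.

5 beats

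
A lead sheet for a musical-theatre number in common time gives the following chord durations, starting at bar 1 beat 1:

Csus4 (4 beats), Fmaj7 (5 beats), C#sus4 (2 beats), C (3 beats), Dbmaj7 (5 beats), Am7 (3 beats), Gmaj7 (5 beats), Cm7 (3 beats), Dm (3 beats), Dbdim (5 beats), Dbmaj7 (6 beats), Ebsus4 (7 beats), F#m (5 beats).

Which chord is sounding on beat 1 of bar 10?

Beat 1 of bar 10 is beat (10−1)×4 + 1 = 37 overall.
Running totals: Csus4 ends at 4, Fmaj7 ends at 9, C#sus4 ends at 11, C ends at 14, Dbmaj7 ends at 19, Am7 ends at 22, Gmaj7 ends at 27, Cm7 ends at 30, Dm ends at 33, Dbdim ends at 38.
Beat 37 falls within Dbdim.

Dbdim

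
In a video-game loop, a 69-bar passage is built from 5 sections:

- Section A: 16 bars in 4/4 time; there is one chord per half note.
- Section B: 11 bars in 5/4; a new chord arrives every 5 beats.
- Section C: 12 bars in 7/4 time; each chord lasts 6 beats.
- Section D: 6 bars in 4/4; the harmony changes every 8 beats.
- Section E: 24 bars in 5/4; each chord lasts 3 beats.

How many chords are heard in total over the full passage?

A: 16 bars × 4 beats = 64 beats; 2 beats/chord → 32 chords.
B: 11 bars × 5 beats = 55 beats; 5 beats/chord → 11 chords.
C: 12 bars × 7 beats = 84 beats; 6 beats/chord → 14 chords.
D: 6 bars × 4 beats = 24 beats; 8 beats/chord → 3 chords.
E: 24 bars × 5 beats = 120 beats; 3 beats/chord → 40 chords.
Total: 32 + 11 + 14 + 3 + 40 = 100.

100 chords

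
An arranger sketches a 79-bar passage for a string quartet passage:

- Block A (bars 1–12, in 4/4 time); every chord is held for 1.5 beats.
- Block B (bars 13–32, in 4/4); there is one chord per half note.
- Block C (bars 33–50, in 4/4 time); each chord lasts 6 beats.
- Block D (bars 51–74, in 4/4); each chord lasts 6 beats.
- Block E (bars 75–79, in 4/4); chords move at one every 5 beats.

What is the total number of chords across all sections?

A: 12·4 = 48 beats, 48/1.5 = 32 chords.
B: 20·4 = 80 beats, 80/2 = 40 chords.
C: 18·4 = 72 beats, 72/6 = 12 chords.
D: 24·4 = 96 beats, 96/6 = 16 chords.
E: 5·4 = 20 beats, 20/5 = 4 chords.
Total: 32 + 40 + 12 + 16 + 4 = 104.

104 chords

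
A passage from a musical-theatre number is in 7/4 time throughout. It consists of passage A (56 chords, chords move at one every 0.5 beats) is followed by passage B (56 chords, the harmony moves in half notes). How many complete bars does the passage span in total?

20 bars

A: 56 × 0.5 = 28 beats = 4 bars.
B: 56 × 2 = 112 beats = 16 bars.
Total: 4 + 16 = 20 bars.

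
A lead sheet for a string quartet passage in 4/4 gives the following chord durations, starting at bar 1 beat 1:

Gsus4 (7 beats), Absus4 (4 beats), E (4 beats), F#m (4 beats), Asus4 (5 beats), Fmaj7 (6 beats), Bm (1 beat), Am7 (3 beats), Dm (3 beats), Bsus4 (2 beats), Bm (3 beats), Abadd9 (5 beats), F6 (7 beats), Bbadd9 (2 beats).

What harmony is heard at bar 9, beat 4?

Dm

Beat 4 of bar 9 is beat (9−1)×4 + 4 = 36 overall.
Running totals: Gsus4 ends at 7, Absus4 ends at 11, E ends at 15, F#m ends at 19, Asus4 ends at 24, Fmaj7 ends at 30, Bm ends at 31, Am7 ends at 34, Dm ends at 37.
Beat 36 falls within Dm.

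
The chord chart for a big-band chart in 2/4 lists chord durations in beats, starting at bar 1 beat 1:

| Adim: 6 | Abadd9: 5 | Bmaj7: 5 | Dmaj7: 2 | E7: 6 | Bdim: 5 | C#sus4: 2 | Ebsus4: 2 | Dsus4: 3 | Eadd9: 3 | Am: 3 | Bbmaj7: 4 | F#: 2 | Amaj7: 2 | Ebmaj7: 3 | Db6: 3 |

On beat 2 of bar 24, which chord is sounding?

Beat 2 of bar 24 is beat (24−1)×2 + 2 = 48 overall.
Running totals: Adim ends at 6, Abadd9 ends at 11, Bmaj7 ends at 16, Dmaj7 ends at 18, E7 ends at 24, Bdim ends at 29, C#sus4 ends at 31, Ebsus4 ends at 33, Dsus4 ends at 36, Eadd9 ends at 39, Am ends at 42, Bbmaj7 ends at 46, F# ends at 48.
Beat 48 falls within F#.

F#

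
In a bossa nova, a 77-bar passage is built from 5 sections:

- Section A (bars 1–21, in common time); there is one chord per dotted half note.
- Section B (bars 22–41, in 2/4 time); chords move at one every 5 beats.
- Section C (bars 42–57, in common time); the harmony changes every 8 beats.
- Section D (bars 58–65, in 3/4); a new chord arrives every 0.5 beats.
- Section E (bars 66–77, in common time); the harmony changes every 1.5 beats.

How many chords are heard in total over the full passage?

A: 21·4 = 84 beats, 84/3 = 28 chords.
B: 20·2 = 40 beats, 40/5 = 8 chords.
C: 16·4 = 64 beats, 64/8 = 8 chords.
D: 8·3 = 24 beats, 24/0.5 = 48 chords.
E: 12·4 = 48 beats, 48/1.5 = 32 chords.
Total: 28 + 8 + 8 + 48 + 32 = 124.

124 chords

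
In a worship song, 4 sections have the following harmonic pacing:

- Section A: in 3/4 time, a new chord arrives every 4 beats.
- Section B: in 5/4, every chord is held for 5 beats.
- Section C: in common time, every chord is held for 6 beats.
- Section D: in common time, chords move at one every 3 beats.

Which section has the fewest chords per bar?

Section C

A: 3/4 = 0.75 chords/bar.
B: 5/5 = 1 chord/bar.
C: 4/6 = 2/3 chords/bar.
D: 4/3 = 4/3 chords/bar.
Slowest is C at 2/3 chords/bar.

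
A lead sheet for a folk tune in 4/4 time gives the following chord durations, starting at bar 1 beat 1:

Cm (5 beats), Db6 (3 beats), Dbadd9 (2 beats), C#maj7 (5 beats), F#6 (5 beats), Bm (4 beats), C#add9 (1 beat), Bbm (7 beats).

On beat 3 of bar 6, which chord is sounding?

Beat 3 of bar 6 is beat (6−1)×4 + 3 = 23 overall.
Running totals: Cm ends at 5, Db6 ends at 8, Dbadd9 ends at 10, C#maj7 ends at 15, F#6 ends at 20, Bm ends at 24.
Beat 23 falls within Bm.

Bm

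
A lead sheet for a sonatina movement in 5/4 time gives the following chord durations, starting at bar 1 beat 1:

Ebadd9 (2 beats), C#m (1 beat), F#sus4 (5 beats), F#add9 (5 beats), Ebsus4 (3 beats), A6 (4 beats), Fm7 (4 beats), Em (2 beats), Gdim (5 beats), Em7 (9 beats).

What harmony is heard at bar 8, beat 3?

Em7

Beat 3 of bar 8 is beat (8−1)×5 + 3 = 38 overall.
Running totals: Ebadd9 ends at 2, C#m ends at 3, F#sus4 ends at 8, F#add9 ends at 13, Ebsus4 ends at 16, A6 ends at 20, Fm7 ends at 24, Em ends at 26, Gdim ends at 31, Em7 ends at 40.
Beat 38 falls within Em7.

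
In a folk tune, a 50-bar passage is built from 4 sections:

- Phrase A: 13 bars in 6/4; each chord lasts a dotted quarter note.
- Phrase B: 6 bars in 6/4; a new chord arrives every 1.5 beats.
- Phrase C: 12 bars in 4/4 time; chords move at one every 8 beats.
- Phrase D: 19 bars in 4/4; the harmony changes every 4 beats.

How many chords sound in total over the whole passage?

A has 78 beats and chords last 1.5 each, so 52 chords.
B has 36 beats and chords last 1.5 each, so 24 chords.
C has 48 beats and chords last 8 each, so 6 chords.
D has 76 beats and chords last 4 each, so 19 chords.
Total: 52 + 24 + 6 + 19 = 101.

101 chords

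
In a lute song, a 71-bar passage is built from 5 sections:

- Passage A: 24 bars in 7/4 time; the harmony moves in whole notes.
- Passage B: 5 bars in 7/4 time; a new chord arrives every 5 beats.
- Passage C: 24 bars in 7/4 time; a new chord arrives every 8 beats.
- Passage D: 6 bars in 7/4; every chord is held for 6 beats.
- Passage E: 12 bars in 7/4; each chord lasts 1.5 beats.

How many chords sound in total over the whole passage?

A: 24·7 = 168 beats, 168/4 = 42 chords.
B: 5·7 = 35 beats, 35/5 = 7 chords.
C: 24·7 = 168 beats, 168/8 = 21 chords.
D: 6·7 = 42 beats, 42/6 = 7 chords.
E: 12·7 = 84 beats, 84/1.5 = 56 chords.
Total: 42 + 7 + 21 + 7 + 56 = 133.

133 chords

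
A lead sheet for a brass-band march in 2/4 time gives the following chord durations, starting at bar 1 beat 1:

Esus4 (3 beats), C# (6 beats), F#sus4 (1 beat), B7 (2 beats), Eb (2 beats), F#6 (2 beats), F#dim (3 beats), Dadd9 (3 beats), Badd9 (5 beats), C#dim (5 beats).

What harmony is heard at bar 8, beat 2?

Beat 2 of bar 8 is beat (8−1)×2 + 2 = 16 overall.
Running totals: Esus4 ends at 3, C# ends at 9, F#sus4 ends at 10, B7 ends at 12, Eb ends at 14, F#6 ends at 16.
Beat 16 falls within F#6.

F#6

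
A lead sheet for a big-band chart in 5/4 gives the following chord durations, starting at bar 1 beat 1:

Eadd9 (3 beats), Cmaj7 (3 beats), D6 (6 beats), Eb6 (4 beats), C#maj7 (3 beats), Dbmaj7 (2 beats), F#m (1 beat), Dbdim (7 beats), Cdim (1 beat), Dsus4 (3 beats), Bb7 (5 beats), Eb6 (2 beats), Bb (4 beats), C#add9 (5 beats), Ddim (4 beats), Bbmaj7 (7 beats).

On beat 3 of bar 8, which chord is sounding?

Beat 3 of bar 8 is beat (8−1)×5 + 3 = 38 overall.
Running totals: Eadd9 ends at 3, Cmaj7 ends at 6, D6 ends at 12, Eb6 ends at 16, C#maj7 ends at 19, Dbmaj7 ends at 21, F#m ends at 22, Dbdim ends at 29, Cdim ends at 30, Dsus4 ends at 33, Bb7 ends at 38.
Beat 38 falls within Bb7.

Bb7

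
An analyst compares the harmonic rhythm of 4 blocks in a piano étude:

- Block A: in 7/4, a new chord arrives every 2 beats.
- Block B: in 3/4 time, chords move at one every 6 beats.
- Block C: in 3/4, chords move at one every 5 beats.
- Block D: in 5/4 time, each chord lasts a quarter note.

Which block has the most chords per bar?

Block D

A: each chord is 2 beats in 7/4, so 3.5 per bar.
B: each chord is 6 beats in 3/4, so 0.5 per bar.
C: each chord is 5 beats in 3/4, so 0.6 per bar.
D: each chord is 1 beat in 5/4, so 5 per bar.
Fastest is D at 5 chords/bar.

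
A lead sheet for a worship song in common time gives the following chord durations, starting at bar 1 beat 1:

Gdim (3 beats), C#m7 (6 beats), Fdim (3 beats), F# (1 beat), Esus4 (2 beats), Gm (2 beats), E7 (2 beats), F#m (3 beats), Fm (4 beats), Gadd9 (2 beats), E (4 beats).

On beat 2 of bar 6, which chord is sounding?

Beat 2 of bar 6 is beat (6−1)×4 + 2 = 22 overall.
Running totals: Gdim ends at 3, C#m7 ends at 9, Fdim ends at 12, F# ends at 13, Esus4 ends at 15, Gm ends at 17, E7 ends at 19, F#m ends at 22.
Beat 22 falls within F#m.

F#m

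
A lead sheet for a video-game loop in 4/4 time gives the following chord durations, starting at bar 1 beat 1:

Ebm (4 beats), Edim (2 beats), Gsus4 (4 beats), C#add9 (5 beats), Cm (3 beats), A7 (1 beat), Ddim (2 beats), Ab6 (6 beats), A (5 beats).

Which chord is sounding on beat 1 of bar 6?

Beat 1 of bar 6 is beat (6−1)×4 + 1 = 21 overall.
Running totals: Ebm ends at 4, Edim ends at 6, Gsus4 ends at 10, C#add9 ends at 15, Cm ends at 18, A7 ends at 19, Ddim ends at 21.
Beat 21 falls within Ddim.

Ddim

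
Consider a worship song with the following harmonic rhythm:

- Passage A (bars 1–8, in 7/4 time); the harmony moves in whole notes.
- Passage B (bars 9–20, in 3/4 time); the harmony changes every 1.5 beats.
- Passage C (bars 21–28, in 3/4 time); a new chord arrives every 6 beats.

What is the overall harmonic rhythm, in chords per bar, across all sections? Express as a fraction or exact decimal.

1.5 chords per bar

A: 8 bars of 7 beats is 56 beats; at 4 beats each that's 14 chords.
B: 12 bars of 3 beats is 36 beats; at 1.5 beats each that's 24 chords.
C: 8 bars of 3 beats is 24 beats; at 6 beats each that's 4 chords.
Overall: 42 chords over 28 bars → 42/28 = 1.5 chords per bar.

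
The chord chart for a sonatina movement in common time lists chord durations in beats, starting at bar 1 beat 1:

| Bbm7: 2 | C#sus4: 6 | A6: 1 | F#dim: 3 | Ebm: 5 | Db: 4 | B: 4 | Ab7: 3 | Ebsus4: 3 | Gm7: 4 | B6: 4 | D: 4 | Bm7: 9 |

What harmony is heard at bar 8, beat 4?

Gm7

Beat 4 of bar 8 is beat (8−1)×4 + 4 = 32 overall.
Running totals: Bbm7 ends at 2, C#sus4 ends at 8, A6 ends at 9, F#dim ends at 12, Ebm ends at 17, Db ends at 21, B ends at 25, Ab7 ends at 28, Ebsus4 ends at 31, Gm7 ends at 35.
Beat 32 falls within Gm7.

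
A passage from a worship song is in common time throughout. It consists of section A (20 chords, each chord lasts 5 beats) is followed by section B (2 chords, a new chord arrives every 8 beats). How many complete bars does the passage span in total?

A: 20 × 5 = 100 beats = 25 bars.
B: 2 × 8 = 16 beats = 4 bars.
Total: 25 + 4 = 29 bars.

29 bars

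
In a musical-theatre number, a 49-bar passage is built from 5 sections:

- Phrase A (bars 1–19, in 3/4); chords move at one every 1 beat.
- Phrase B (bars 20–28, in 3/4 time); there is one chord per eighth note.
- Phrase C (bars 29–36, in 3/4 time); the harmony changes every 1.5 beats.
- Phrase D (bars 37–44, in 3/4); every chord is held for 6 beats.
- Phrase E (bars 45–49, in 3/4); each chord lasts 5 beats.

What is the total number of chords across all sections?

A: 19·3 = 57 beats, 57/1 = 57 chords.
B: 9·3 = 27 beats, 27/0.5 = 54 chords.
C: 8·3 = 24 beats, 24/1.5 = 16 chords.
D: 8·3 = 24 beats, 24/6 = 4 chords.
E: 5·3 = 15 beats, 15/5 = 3 chords.
Total: 57 + 54 + 16 + 4 + 3 = 134.

134 chords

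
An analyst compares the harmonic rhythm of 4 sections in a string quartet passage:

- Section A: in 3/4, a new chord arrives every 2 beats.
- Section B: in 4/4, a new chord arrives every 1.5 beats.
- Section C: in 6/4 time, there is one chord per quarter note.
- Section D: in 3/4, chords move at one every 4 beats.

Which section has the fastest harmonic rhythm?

A: each chord is 2 beats in 3/4, so 1.5 per bar.
B: each chord is 1.5 beats in 4/4, so 8/3 per bar.
C: each chord is 1 beat in 6/4, so 6 per bar.
D: each chord is 4 beats in 3/4, so 0.75 per bar.
Fastest is C at 6 chords/bar.

Section C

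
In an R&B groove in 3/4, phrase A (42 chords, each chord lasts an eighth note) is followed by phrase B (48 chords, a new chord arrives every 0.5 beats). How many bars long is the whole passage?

A: 42 × 0.5 = 21 beats = 7 bars.
B: 48 × 0.5 = 24 beats = 8 bars.
Total: 7 + 8 = 15 bars.

15 bars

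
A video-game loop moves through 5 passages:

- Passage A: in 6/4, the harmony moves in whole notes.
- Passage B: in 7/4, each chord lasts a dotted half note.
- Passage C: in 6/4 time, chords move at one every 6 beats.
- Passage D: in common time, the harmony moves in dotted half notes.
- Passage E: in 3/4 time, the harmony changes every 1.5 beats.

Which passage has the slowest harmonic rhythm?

A: 6 beats/bar ÷ 4 beats/chord = 1.5 chords/bar.
B: 7 beats/bar ÷ 3 beats/chord = 7/3 chords/bar.
C: 6 beats/bar ÷ 6 beats/chord = 1 chord/bar.
D: 4 beats/bar ÷ 3 beats/chord = 4/3 chords/bar.
E: 3 beats/bar ÷ 1.5 beats/chord = 2 chords/bar.
Slowest is C at 1 chords/bar.

Passage C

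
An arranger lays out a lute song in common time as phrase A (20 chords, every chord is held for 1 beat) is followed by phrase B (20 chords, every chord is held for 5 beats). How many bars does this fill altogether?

A: 20 × 1 = 20 beats = 5 bars.
B: 20 × 5 = 100 beats = 25 bars.
Total: 5 + 25 = 30 bars.

30 bars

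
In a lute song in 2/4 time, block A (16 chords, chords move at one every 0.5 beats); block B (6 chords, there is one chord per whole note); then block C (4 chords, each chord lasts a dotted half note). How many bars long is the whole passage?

22 bars

A: 16 × 0.5 = 8 beats = 4 bars.
B: 6 × 4 = 24 beats = 12 bars.
C: 4 × 3 = 12 beats = 6 bars.
Total: 4 + 12 + 6 = 22 bars.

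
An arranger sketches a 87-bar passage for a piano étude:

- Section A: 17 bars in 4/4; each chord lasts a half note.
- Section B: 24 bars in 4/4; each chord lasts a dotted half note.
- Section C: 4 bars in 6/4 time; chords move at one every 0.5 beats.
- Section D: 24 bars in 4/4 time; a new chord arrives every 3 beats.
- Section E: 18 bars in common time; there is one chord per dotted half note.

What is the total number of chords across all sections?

A: 17·4 = 68 beats, 68/2 = 34 chords.
B: 24·4 = 96 beats, 96/3 = 32 chords.
C: 4·6 = 24 beats, 24/0.5 = 48 chords.
D: 24·4 = 96 beats, 96/3 = 32 chords.
E: 18·4 = 72 beats, 72/3 = 24 chords.
Total: 34 + 32 + 48 + 32 + 24 = 170.

170 chords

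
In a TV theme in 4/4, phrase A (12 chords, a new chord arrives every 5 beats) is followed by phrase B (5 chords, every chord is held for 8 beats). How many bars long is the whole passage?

25 bars

A: 12 × 5 = 60 beats = 15 bars.
B: 5 × 8 = 40 beats = 10 bars.
Total: 15 + 10 = 25 bars.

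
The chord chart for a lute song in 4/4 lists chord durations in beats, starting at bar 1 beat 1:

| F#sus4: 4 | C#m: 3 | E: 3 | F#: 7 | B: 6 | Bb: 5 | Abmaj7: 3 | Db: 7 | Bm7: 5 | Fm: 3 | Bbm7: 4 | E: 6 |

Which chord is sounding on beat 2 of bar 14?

Beat 2 of bar 14 is beat (14−1)×4 + 2 = 54 overall.
Running totals: F#sus4 ends at 4, C#m ends at 7, E ends at 10, F# ends at 17, B ends at 23, Bb ends at 28, Abmaj7 ends at 31, Db ends at 38, Bm7 ends at 43, Fm ends at 46, Bbm7 ends at 50, E ends at 56.
Beat 54 falls within E.

E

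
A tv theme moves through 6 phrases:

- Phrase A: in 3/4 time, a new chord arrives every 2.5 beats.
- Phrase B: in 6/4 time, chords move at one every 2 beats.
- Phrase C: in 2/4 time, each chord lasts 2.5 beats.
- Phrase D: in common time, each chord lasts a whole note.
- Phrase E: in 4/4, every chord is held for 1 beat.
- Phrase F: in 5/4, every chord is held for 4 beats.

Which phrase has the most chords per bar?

A: 3 beats/bar ÷ 2.5 beats/chord = 1.2 chords/bar.
B: 6 beats/bar ÷ 2 beats/chord = 3 chords/bar.
C: 2 beats/bar ÷ 2.5 beats/chord = 0.8 chords/bar.
D: 4 beats/bar ÷ 4 beats/chord = 1 chord/bar.
E: 4 beats/bar ÷ 1 beat/chord = 4 chords/bar.
F: 5 beats/bar ÷ 4 beats/chord = 1.25 chords/bar.
Fastest is E at 4 chords/bar.

Phrase E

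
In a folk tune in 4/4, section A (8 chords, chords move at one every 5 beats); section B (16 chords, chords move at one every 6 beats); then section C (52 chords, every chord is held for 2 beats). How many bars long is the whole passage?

A: 8 × 5 = 40 beats = 10 bars.
B: 16 × 6 = 96 beats = 24 bars.
C: 52 × 2 = 104 beats = 26 bars.
Total: 10 + 24 + 26 = 60 bars.

60 bars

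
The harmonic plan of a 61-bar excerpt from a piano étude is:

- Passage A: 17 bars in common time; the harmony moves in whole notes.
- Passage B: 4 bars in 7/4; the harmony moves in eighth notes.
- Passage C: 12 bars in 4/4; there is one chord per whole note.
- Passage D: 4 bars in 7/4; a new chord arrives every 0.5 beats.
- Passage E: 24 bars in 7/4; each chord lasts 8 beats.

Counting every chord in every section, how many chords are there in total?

A: 17·4 = 68 beats, 68/4 = 17 chords.
B: 4·7 = 28 beats, 28/0.5 = 56 chords.
C: 12·4 = 48 beats, 48/4 = 12 chords.
D: 4·7 = 28 beats, 28/0.5 = 56 chords.
E: 24·7 = 168 beats, 168/8 = 21 chords.
Total: 17 + 56 + 12 + 56 + 21 = 162.

162 chords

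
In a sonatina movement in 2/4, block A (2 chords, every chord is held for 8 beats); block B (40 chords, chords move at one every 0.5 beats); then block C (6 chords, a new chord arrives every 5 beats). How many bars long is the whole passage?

33 bars

A: 2 × 8 = 16 beats = 8 bars.
B: 40 × 0.5 = 20 beats = 10 bars.
C: 6 × 5 = 30 beats = 15 bars.
Total: 8 + 10 + 15 = 33 bars.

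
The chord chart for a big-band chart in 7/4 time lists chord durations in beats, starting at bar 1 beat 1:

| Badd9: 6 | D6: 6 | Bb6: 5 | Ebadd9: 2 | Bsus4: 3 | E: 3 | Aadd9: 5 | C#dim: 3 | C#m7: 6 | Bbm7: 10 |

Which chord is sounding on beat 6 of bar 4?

Aadd9

Beat 6 of bar 4 is beat (4−1)×7 + 6 = 27 overall.
Running totals: Badd9 ends at 6, D6 ends at 12, Bb6 ends at 17, Ebadd9 ends at 19, Bsus4 ends at 22, E ends at 25, Aadd9 ends at 30.
Beat 27 falls within Aadd9.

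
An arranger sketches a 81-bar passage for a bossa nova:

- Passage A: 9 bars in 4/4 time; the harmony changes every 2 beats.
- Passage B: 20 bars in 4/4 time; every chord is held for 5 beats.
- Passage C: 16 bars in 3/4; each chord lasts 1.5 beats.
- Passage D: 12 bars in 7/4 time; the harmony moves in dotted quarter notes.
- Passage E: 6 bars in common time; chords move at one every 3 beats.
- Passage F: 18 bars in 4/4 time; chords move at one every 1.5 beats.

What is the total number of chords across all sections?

A has 36 beats and chords last 2 each, so 18 chords.
B has 80 beats and chords last 5 each, so 16 chords.
C has 48 beats and chords last 1.5 each, so 32 chords.
D has 84 beats and chords last 1.5 each, so 56 chords.
E has 24 beats and chords last 3 each, so 8 chords.
F has 72 beats and chords last 1.5 each, so 48 chords.
Total: 18 + 16 + 32 + 56 + 8 + 48 = 178.

178 chords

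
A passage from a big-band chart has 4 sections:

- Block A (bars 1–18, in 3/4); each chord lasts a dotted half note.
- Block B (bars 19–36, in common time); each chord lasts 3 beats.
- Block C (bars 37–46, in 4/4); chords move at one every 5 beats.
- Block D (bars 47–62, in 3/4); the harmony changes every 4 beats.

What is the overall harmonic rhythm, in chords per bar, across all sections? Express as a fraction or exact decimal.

A: 18 bars of 3 beats is 54 beats; at 3 beats each that's 18 chords.
B: 18 bars of 4 beats is 72 beats; at 3 beats each that's 24 chords.
C: 10 bars of 4 beats is 40 beats; at 5 beats each that's 8 chords.
D: 16 bars of 3 beats is 48 beats; at 4 beats each that's 12 chords.
Overall: 62 chords over 62 bars → 62/62 = 1 chords per bar.

1 chords per bar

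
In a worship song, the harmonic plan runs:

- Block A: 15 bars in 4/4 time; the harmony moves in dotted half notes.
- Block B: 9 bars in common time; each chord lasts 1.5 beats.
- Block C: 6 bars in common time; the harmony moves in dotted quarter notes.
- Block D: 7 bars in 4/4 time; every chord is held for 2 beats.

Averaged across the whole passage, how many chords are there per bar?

2 chords per bar

A: 15 × 4 = 60 beats ÷ 3 = 20 chords.
B: 9 × 4 = 36 beats ÷ 1.5 = 24 chords.
C: 6 × 4 = 24 beats ÷ 1.5 = 16 chords.
D: 7 × 4 = 28 beats ÷ 2 = 14 chords.
Overall: 74 chords over 37 bars → 74/37 = 2 chords per bar.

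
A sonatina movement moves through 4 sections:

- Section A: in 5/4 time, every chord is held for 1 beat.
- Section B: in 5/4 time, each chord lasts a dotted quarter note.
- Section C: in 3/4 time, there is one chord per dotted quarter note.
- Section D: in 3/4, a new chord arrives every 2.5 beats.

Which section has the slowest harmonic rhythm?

Section D

A: 5/1 = 5 chords/bar.
B: 5/1.5 = 10/3 chords/bar.
C: 3/1.5 = 2 chords/bar.
D: 3/2.5 = 1.2 chords/bar.
Slowest is D at 1.2 chords/bar.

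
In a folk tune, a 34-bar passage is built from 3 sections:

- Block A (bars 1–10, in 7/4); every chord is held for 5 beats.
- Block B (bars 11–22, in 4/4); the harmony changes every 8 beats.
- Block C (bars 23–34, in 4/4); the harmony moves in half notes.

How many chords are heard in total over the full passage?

44 chords

A has 70 beats and chords last 5 each, so 14 chords.
B has 48 beats and chords last 8 each, so 6 chords.
C has 48 beats and chords last 2 each, so 24 chords.
Total: 14 + 6 + 24 = 44.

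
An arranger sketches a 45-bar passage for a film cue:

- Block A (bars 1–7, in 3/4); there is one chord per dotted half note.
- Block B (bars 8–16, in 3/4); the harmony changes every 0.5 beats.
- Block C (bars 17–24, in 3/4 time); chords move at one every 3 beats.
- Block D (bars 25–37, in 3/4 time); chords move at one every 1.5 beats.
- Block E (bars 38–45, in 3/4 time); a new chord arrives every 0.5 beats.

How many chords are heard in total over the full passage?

A: 7 bars × 3 beats = 21 beats; 3 beats/chord → 7 chords.
B: 9 bars × 3 beats = 27 beats; 0.5 beats/chord → 54 chords.
C: 8 bars × 3 beats = 24 beats; 3 beats/chord → 8 chords.
D: 13 bars × 3 beats = 39 beats; 1.5 beats/chord → 26 chords.
E: 8 bars × 3 beats = 24 beats; 0.5 beats/chord → 48 chords.
Total: 7 + 54 + 8 + 26 + 48 = 143.

143 chords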